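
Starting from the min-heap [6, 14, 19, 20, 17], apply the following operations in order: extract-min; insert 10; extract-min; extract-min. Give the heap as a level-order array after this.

[17, 20, 19]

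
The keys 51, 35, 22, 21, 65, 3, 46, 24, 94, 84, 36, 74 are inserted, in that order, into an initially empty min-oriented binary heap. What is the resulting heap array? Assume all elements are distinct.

Insert 51:
  append 51 at index 0 → [51] (no swap needed)
Insert 35:
  append 35 at index 1 → [51, 35]
  35 < parent 51 at index 0, swap → [35, 51]
Insert 22:
  append 22 at index 2 → [35, 51, 22]
  22 < parent 35 at index 0, swap → [22, 51, 35]
Insert 21:
  append 21 at index 3 → [22, 51, 35, 21]
  21 < parent 51 at index 1, swap → [22, 21, 35, 51]
  21 < parent 22 at index 0, swap → [21, 22, 35, 51]
Insert 65:
  append 65 at index 4 → [21, 22, 35, 51, 65] (no swap needed)
Insert 3:
  append 3 at index 5 → [21, 22, 35, 51, 65, 3]
  3 < parent 35 at index 2, swap → [21, 22, 3, 51, 65, 35]
  3 < parent 21 at index 0, swap → [3, 22, 21, 51, 65, 35]
Insert 46:
  append 46 at index 6 → [3, 22, 21, 51, 65, 35, 46] (no swap needed)
Insert 24:
  append 24 at index 7 → [3, 22, 21, 51, 65, 35, 46, 24]
  24 < parent 51 at index 3, swap → [3, 22, 21, 24, 65, 35, 46, 51]
Insert 94:
  append 94 at index 8 → [3, 22, 21, 24, 65, 35, 46, 51, 94] (no swap needed)
Insert 84:
  append 84 at index 9 → [3, 22, 21, 24, 65, 35, 46, 51, 94, 84] (no swap needed)
Insert 36:
  append 36 at index 10 → [3, 22, 21, 24, 65, 35, 46, 51, 94, 84, 36]
  36 < parent 65 at index 4, swap → [3, 22, 21, 24, 36, 35, 46, 51, 94, 84, 65]
Insert 74:
  append 74 at index 11 → [3, 22, 21, 24, 36, 35, 46, 51, 94, 84, 65, 74] (no swap needed)

[3, 22, 21, 24, 36, 35, 46, 51, 94, 84, 65, 74]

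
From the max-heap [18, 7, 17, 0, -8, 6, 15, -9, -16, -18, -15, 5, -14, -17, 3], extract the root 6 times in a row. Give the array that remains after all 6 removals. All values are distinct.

[3, 0, -15, -9, -8, -17, -18, -14, -16]

extract-max #1 returns 18:
  remove root 18; move last element 3 to root → [3, 7, 17, 0, -8, 6, 15, -9, -16, -18, -15, 5, -14, -17]
  3 vs larger child 17 at index 2, swap → [17, 7, 3, 0, -8, 6, 15, -9, -16, -18, -15, 5, -14, -17]
  3 vs larger child 15 at index 6, swap → [17, 7, 15, 0, -8, 6, 3, -9, -16, -18, -15, 5, -14, -17]
extract-max #2 returns 17:
  remove root 17; move last element -17 to root → [-17, 7, 15, 0, -8, 6, 3, -9, -16, -18, -15, 5, -14]
  -17 vs larger child 15 at index 2, swap → [15, 7, -17, 0, -8, 6, 3, -9, -16, -18, -15, 5, -14]
  -17 vs larger child 6 at index 5, swap → [15, 7, 6, 0, -8, -17, 3, -9, -16, -18, -15, 5, -14]
  -17 vs larger child 5 at index 11, swap → [15, 7, 6, 0, -8, 5, 3, -9, -16, -18, -15, -17, -14]
extract-max #3 returns 15:
  remove root 15; move last element -14 to root → [-14, 7, 6, 0, -8, 5, 3, -9, -16, -18, -15, -17]
  -14 vs larger child 7 at index 1, swap → [7, -14, 6, 0, -8, 5, 3, -9, -16, -18, -15, -17]
  -14 vs larger child 0 at index 3, swap → [7, 0, 6, -14, -8, 5, 3, -9, -16, -18, -15, -17]
  -14 vs larger child -9 at index 7, swap → [7, 0, 6, -9, -8, 5, 3, -14, -16, -18, -15, -17]
extract-max #4 returns 7:
  remove root 7; move last element -17 to root → [-17, 0, 6, -9, -8, 5, 3, -14, -16, -18, -15]
  -17 vs larger child 6 at index 2, swap → [6, 0, -17, -9, -8, 5, 3, -14, -16, -18, -15]
  -17 vs larger child 5 at index 5, swap → [6, 0, 5, -9, -8, -17, 3, -14, -16, -18, -15]
extract-max #5 returns 6:
  remove root 6; move last element -15 to root → [-15, 0, 5, -9, -8, -17, 3, -14, -16, -18]
  -15 vs larger child 5 at index 2, swap → [5, 0, -15, -9, -8, -17, 3, -14, -16, -18]
  -15 vs larger child 3 at index 6, swap → [5, 0, 3, -9, -8, -17, -15, -14, -16, -18]
extract-max #6 returns 5:
  remove root 5; move last element -18 to root → [-18, 0, 3, -9, -8, -17, -15, -14, -16]
  -18 vs larger child 3 at index 2, swap → [3, 0, -18, -9, -8, -17, -15, -14, -16]
  -18 vs larger child -15 at index 6, swap → [3, 0, -15, -9, -8, -17, -18, -14, -16]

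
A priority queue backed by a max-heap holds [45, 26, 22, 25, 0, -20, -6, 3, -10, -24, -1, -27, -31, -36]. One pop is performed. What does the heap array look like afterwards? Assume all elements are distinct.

[26, 25, 22, 3, 0, -20, -6, -36, -10, -24, -1, -27, -31]

remove root 45; move last element -36 to root → [-36, 26, 22, 25, 0, -20, -6, 3, -10, -24, -1, -27, -31]
-36 vs larger child 26 at index 1, swap → [26, -36, 22, 25, 0, -20, -6, 3, -10, -24, -1, -27, -31]
-36 vs larger child 25 at index 3, swap → [26, 25, 22, -36, 0, -20, -6, 3, -10, -24, -1, -27, -31]
-36 vs larger child 3 at index 7, swap → [26, 25, 22, 3, 0, -20, -6, -36, -10, -24, -1, -27, -31]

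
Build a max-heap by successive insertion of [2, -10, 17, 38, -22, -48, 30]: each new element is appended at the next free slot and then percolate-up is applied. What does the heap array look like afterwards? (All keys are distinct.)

[38, 17, 30, -10, -22, -48, 2]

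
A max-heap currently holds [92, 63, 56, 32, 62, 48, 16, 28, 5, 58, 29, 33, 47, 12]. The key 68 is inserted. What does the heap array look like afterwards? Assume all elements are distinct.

append 68 at index 14 → [92, 63, 56, 32, 62, 48, 16, 28, 5, 58, 29, 33, 47, 12, 68]
68 > parent 16 at index 6, swap → [92, 63, 56, 32, 62, 48, 68, 28, 5, 58, 29, 33, 47, 12, 16]
68 > parent 56 at index 2, swap → [92, 63, 68, 32, 62, 48, 56, 28, 5, 58, 29, 33, 47, 12, 16]

[92, 63, 68, 32, 62, 48, 56, 28, 5, 58, 29, 33, 47, 12, 16]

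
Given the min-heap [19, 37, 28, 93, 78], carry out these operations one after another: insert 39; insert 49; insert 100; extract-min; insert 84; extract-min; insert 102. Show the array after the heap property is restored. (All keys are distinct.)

[37, 78, 39, 84, 93, 100, 49, 102]

insert 39:
  append 39 at index 5 → [19, 37, 28, 93, 78, 39] (no swap needed)
insert 49:
  append 49 at index 6 → [19, 37, 28, 93, 78, 39, 49] (no swap needed)
insert 100:
  append 100 at index 7 → [19, 37, 28, 93, 78, 39, 49, 100] (no swap needed)
extract-min → returns 19:
  remove root 19; move last element 100 to root → [100, 37, 28, 93, 78, 39, 49]
  100 vs smaller child 28 at index 2, swap → [28, 37, 100, 93, 78, 39, 49]
  100 vs smaller child 39 at index 5, swap → [28, 37, 39, 93, 78, 100, 49]
insert 84:
  append 84 at index 7 → [28, 37, 39, 93, 78, 100, 49, 84]
  84 < parent 93 at index 3, swap → [28, 37, 39, 84, 78, 100, 49, 93]
extract-min → returns 28:
  remove root 28; move last element 93 to root → [93, 37, 39, 84, 78, 100, 49]
  93 vs smaller child 37 at index 1, swap → [37, 93, 39, 84, 78, 100, 49]
  93 vs smaller child 78 at index 4, swap → [37, 78, 39, 84, 93, 100, 49]
insert 102:
  append 102 at index 7 → [37, 78, 39, 84, 93, 100, 49, 102] (no swap needed)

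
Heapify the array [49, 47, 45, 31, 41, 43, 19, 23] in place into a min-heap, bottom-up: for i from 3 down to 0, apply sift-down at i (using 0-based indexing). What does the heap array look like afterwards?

[19, 23, 43, 31, 41, 49, 45, 47]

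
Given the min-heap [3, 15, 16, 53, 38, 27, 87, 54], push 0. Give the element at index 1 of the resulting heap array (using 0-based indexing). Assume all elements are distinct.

3

append 0 at index 8 → [3, 15, 16, 53, 38, 27, 87, 54, 0]
0 < parent 53 at index 3, swap → [3, 15, 16, 0, 38, 27, 87, 54, 53]
0 < parent 15 at index 1, swap → [3, 0, 16, 15, 38, 27, 87, 54, 53]
0 < parent 3 at index 0, swap → [0, 3, 16, 15, 38, 27, 87, 54, 53]
resulting array: [0, 3, 16, 15, 38, 27, 87, 54, 53]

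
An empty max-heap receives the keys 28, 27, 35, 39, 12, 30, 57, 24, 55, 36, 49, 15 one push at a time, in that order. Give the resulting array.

[57, 55, 39, 35, 49, 28, 30, 24, 27, 12, 36, 15]

Insert 28:
  append 28 at index 0 → [28] (no swap needed)
Insert 27:
  append 27 at index 1 → [28, 27] (no swap needed)
Insert 35:
  append 35 at index 2 → [28, 27, 35]
  35 > parent 28 at index 0, swap → [35, 27, 28]
Insert 39:
  append 39 at index 3 → [35, 27, 28, 39]
  39 > parent 27 at index 1, swap → [35, 39, 28, 27]
  39 > parent 35 at index 0, swap → [39, 35, 28, 27]
Insert 12:
  append 12 at index 4 → [39, 35, 28, 27, 12] (no swap needed)
Insert 30:
  append 30 at index 5 → [39, 35, 28, 27, 12, 30]
  30 > parent 28 at index 2, swap → [39, 35, 30, 27, 12, 28]
Insert 57:
  append 57 at index 6 → [39, 35, 30, 27, 12, 28, 57]
  57 > parent 30 at index 2, swap → [39, 35, 57, 27, 12, 28, 30]
  57 > parent 39 at index 0, swap → [57, 35, 39, 27, 12, 28, 30]
Insert 24:
  append 24 at index 7 → [57, 35, 39, 27, 12, 28, 30, 24] (no swap needed)
Insert 55:
  append 55 at index 8 → [57, 35, 39, 27, 12, 28, 30, 24, 55]
  55 > parent 27 at index 3, swap → [57, 35, 39, 55, 12, 28, 30, 24, 27]
  55 > parent 35 at index 1, swap → [57, 55, 39, 35, 12, 28, 30, 24, 27]
Insert 36:
  append 36 at index 9 → [57, 55, 39, 35, 12, 28, 30, 24, 27, 36]
  36 > parent 12 at index 4, swap → [57, 55, 39, 35, 36, 28, 30, 24, 27, 12]
Insert 49:
  append 49 at index 10 → [57, 55, 39, 35, 36, 28, 30, 24, 27, 12, 49]
  49 > parent 36 at index 4, swap → [57, 55, 39, 35, 49, 28, 30, 24, 27, 12, 36]
Insert 15:
  append 15 at index 11 → [57, 55, 39, 35, 49, 28, 30, 24, 27, 12, 36, 15] (no swap needed)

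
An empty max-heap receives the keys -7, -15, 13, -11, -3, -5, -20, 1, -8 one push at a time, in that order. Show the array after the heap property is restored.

Insert -7:
  append -7 at index 0 → [-7] (no swap needed)
Insert -15:
  append -15 at index 1 → [-7, -15] (no swap needed)
Insert 13:
  append 13 at index 2 → [-7, -15, 13]
  13 > parent -7 at index 0, swap → [13, -15, -7]
Insert -11:
  append -11 at index 3 → [13, -15, -7, -11]
  -11 > parent -15 at index 1, swap → [13, -11, -7, -15]
Insert -3:
  append -3 at index 4 → [13, -11, -7, -15, -3]
  -3 > parent -11 at index 1, swap → [13, -3, -7, -15, -11]
Insert -5:
  append -5 at index 5 → [13, -3, -7, -15, -11, -5]
  -5 > parent -7 at index 2, swap → [13, -3, -5, -15, -11, -7]
Insert -20:
  append -20 at index 6 → [13, -3, -5, -15, -11, -7, -20] (no swap needed)
Insert 1:
  append 1 at index 7 → [13, -3, -5, -15, -11, -7, -20, 1]
  1 > parent -15 at index 3, swap → [13, -3, -5, 1, -11, -7, -20, -15]
  1 > parent -3 at index 1, swap → [13, 1, -5, -3, -11, -7, -20, -15]
Insert -8:
  append -8 at index 8 → [13, 1, -5, -3, -11, -7, -20, -15, -8] (no swap needed)

[13, 1, -5, -3, -11, -7, -20, -15, -8]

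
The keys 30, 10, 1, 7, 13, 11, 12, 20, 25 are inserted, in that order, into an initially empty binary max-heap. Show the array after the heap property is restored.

Insert 30:
  append 30 at index 0 → [30] (no swap needed)
Insert 10:
  append 10 at index 1 → [30, 10] (no swap needed)
Insert 1:
  append 1 at index 2 → [30, 10, 1] (no swap needed)
Insert 7:
  append 7 at index 3 → [30, 10, 1, 7] (no swap needed)
Insert 13:
  append 13 at index 4 → [30, 10, 1, 7, 13]
  13 > parent 10 at index 1, swap → [30, 13, 1, 7, 10]
Insert 11:
  append 11 at index 5 → [30, 13, 1, 7, 10, 11]
  11 > parent 1 at index 2, swap → [30, 13, 11, 7, 10, 1]
Insert 12:
  append 12 at index 6 → [30, 13, 11, 7, 10, 1, 12]
  12 > parent 11 at index 2, swap → [30, 13, 12, 7, 10, 1, 11]
Insert 20:
  append 20 at index 7 → [30, 13, 12, 7, 10, 1, 11, 20]
  20 > parent 7 at index 3, swap → [30, 13, 12, 20, 10, 1, 11, 7]
  20 > parent 13 at index 1, swap → [30, 20, 12, 13, 10, 1, 11, 7]
Insert 25:
  append 25 at index 8 → [30, 20, 12, 13, 10, 1, 11, 7, 25]
  25 > parent 13 at index 3, swap → [30, 20, 12, 25, 10, 1, 11, 7, 13]
  25 > parent 20 at index 1, swap → [30, 25, 12, 20, 10, 1, 11, 7, 13]

[30, 25, 12, 20, 10, 1, 11, 7, 13]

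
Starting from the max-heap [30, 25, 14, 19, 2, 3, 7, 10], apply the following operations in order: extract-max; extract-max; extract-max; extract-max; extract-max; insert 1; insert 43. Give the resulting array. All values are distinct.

[43, 7, 3, 1, 2]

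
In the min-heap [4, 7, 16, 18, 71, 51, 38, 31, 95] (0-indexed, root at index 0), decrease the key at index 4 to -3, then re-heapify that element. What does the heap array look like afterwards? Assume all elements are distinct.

set index 4 from 71 to -3 → [4, 7, 16, 18, -3, 51, 38, 31, 95]
-3 < parent 7 at index 1, swap → [4, -3, 16, 18, 7, 51, 38, 31, 95]
-3 < parent 4 at index 0, swap → [-3, 4, 16, 18, 7, 51, 38, 31, 95]

[-3, 4, 16, 18, 7, 51, 38, 31, 95]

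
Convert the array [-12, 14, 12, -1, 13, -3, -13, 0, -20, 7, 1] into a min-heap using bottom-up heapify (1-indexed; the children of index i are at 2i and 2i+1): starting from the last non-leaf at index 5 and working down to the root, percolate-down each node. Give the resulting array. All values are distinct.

[-20, -12, -13, -1, 1, -3, 12, 0, 14, 7, 13]

sift down from index 5:
  13 vs smaller child 1 at index 11, swap → [-12, 14, 12, -1, 1, -3, -13, 0, -20, 7, 13]
sift down from index 4:
  -1 vs smaller child -20 at index 9, swap → [-12, 14, 12, -20, 1, -3, -13, 0, -1, 7, 13]
sift down from index 3:
  12 vs smaller child -13 at index 7, swap → [-12, 14, -13, -20, 1, -3, 12, 0, -1, 7, 13]
sift down from index 2:
  14 vs smaller child -20 at index 4, swap → [-12, -20, -13, 14, 1, -3, 12, 0, -1, 7, 13]
  14 vs smaller child -1 at index 9, swap → [-12, -20, -13, -1, 1, -3, 12, 0, 14, 7, 13]
sift down from index 1:
  -12 vs smaller child -20 at index 2, swap → [-20, -12, -13, -1, 1, -3, 12, 0, 14, 7, 13]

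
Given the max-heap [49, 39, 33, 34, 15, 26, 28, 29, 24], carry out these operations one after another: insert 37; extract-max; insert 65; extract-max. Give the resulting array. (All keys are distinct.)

[39, 37, 33, 34, 15, 26, 28, 29, 24]

insert 37:
  append 37 at index 9 → [49, 39, 33, 34, 15, 26, 28, 29, 24, 37]
  37 > parent 15 at index 4, swap → [49, 39, 33, 34, 37, 26, 28, 29, 24, 15]
extract-max → returns 49:
  remove root 49; move last element 15 to root → [15, 39, 33, 34, 37, 26, 28, 29, 24]
  15 vs larger child 39 at index 1, swap → [39, 15, 33, 34, 37, 26, 28, 29, 24]
  15 vs larger child 37 at index 4, swap → [39, 37, 33, 34, 15, 26, 28, 29, 24]
insert 65:
  append 65 at index 9 → [39, 37, 33, 34, 15, 26, 28, 29, 24, 65]
  65 > parent 15 at index 4, swap → [39, 37, 33, 34, 65, 26, 28, 29, 24, 15]
  65 > parent 37 at index 1, swap → [39, 65, 33, 34, 37, 26, 28, 29, 24, 15]
  65 > parent 39 at index 0, swap → [65, 39, 33, 34, 37, 26, 28, 29, 24, 15]
extract-max → returns 65:
  remove root 65; move last element 15 to root → [15, 39, 33, 34, 37, 26, 28, 29, 24]
  15 vs larger child 39 at index 1, swap → [39, 15, 33, 34, 37, 26, 28, 29, 24]
  15 vs larger child 37 at index 4, swap → [39, 37, 33, 34, 15, 26, 28, 29, 24]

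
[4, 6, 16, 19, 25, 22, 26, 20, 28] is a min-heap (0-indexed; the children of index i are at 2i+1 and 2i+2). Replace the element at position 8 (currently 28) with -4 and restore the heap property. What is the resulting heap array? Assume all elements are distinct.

[-4, 4, 16, 6, 25, 22, 26, 20, 19]

set index 8 from 28 to -4 → [4, 6, 16, 19, 25, 22, 26, 20, -4]
-4 < parent 19 at index 3, swap → [4, 6, 16, -4, 25, 22, 26, 20, 19]
-4 < parent 6 at index 1, swap → [4, -4, 16, 6, 25, 22, 26, 20, 19]
-4 < parent 4 at index 0, swap → [-4, 4, 16, 6, 25, 22, 26, 20, 19]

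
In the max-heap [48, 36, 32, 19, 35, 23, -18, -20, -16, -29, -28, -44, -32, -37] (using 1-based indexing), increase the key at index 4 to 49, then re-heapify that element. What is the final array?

set index 4 from 19 to 49 → [48, 36, 32, 49, 35, 23, -18, -20, -16, -29, -28, -44, -32, -37]
49 > parent 36 at index 2, swap → [48, 49, 32, 36, 35, 23, -18, -20, -16, -29, -28, -44, -32, -37]
49 > parent 48 at index 1, swap → [49, 48, 32, 36, 35, 23, -18, -20, -16, -29, -28, -44, -32, -37]

[49, 48, 32, 36, 35, 23, -18, -20, -16, -29, -28, -44, -32, -37]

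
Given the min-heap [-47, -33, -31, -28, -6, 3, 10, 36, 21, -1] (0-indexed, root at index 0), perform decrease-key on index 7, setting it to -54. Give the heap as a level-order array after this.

set index 7 from 36 to -54 → [-47, -33, -31, -28, -6, 3, 10, -54, 21, -1]
-54 < parent -28 at index 3, swap → [-47, -33, -31, -54, -6, 3, 10, -28, 21, -1]
-54 < parent -33 at index 1, swap → [-47, -54, -31, -33, -6, 3, 10, -28, 21, -1]
-54 < parent -47 at index 0, swap → [-54, -47, -31, -33, -6, 3, 10, -28, 21, -1]

[-54, -47, -31, -33, -6, 3, 10, -28, 21, -1]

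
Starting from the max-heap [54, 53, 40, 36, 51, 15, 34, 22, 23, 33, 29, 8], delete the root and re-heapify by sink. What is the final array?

[53, 51, 40, 36, 33, 15, 34, 22, 23, 8, 29]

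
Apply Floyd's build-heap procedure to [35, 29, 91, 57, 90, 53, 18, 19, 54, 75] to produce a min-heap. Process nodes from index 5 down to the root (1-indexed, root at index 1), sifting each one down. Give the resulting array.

[18, 19, 35, 29, 75, 53, 91, 57, 54, 90]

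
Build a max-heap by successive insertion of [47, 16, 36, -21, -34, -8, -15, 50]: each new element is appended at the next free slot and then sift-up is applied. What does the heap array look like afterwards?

Insert 47:
  append 47 at index 0 → [47] (no swap needed)
Insert 16:
  append 16 at index 1 → [47, 16] (no swap needed)
Insert 36:
  append 36 at index 2 → [47, 16, 36] (no swap needed)
Insert -21:
  append -21 at index 3 → [47, 16, 36, -21] (no swap needed)
Insert -34:
  append -34 at index 4 → [47, 16, 36, -21, -34] (no swap needed)
Insert -8:
  append -8 at index 5 → [47, 16, 36, -21, -34, -8] (no swap needed)
Insert -15:
  append -15 at index 6 → [47, 16, 36, -21, -34, -8, -15] (no swap needed)
Insert 50:
  append 50 at index 7 → [47, 16, 36, -21, -34, -8, -15, 50]
  50 > parent -21 at index 3, swap → [47, 16, 36, 50, -34, -8, -15, -21]
  50 > parent 16 at index 1, swap → [47, 50, 36, 16, -34, -8, -15, -21]
  50 > parent 47 at index 0, swap → [50, 47, 36, 16, -34, -8, -15, -21]

[50, 47, 36, 16, -34, -8, -15, -21]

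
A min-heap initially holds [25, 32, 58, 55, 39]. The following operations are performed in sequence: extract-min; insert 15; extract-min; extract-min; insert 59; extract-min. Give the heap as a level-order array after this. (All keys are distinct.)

extract-min → returns 25:
  remove root 25; move last element 39 to root → [39, 32, 58, 55]
  39 vs smaller child 32 at index 1, swap → [32, 39, 58, 55]
insert 15:
  append 15 at index 4 → [32, 39, 58, 55, 15]
  15 < parent 39 at index 1, swap → [32, 15, 58, 55, 39]
  15 < parent 32 at index 0, swap → [15, 32, 58, 55, 39]
extract-min → returns 15:
  remove root 15; move last element 39 to root → [39, 32, 58, 55]
  39 vs smaller child 32 at index 1, swap → [32, 39, 58, 55]
extract-min → returns 32:
  remove root 32; move last element 55 to root → [55, 39, 58]
  55 vs smaller child 39 at index 1, swap → [39, 55, 58]
insert 59:
  append 59 at index 3 → [39, 55, 58, 59] (no swap needed)
extract-min → returns 39:
  remove root 39; move last element 59 to root → [59, 55, 58]
  59 vs smaller child 55 at index 1, swap → [55, 59, 58]

[55, 59, 58]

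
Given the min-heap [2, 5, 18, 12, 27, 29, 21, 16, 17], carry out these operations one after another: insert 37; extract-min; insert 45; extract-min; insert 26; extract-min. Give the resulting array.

[16, 17, 18, 27, 26, 29, 21, 37, 45]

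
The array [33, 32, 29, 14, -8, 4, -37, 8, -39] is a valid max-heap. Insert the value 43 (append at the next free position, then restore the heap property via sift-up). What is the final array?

[43, 33, 29, 14, 32, 4, -37, 8, -39, -8]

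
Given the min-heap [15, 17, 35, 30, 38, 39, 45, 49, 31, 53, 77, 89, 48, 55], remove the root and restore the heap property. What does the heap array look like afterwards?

[17, 30, 35, 31, 38, 39, 45, 49, 55, 53, 77, 89, 48]

remove root 15; move last element 55 to root → [55, 17, 35, 30, 38, 39, 45, 49, 31, 53, 77, 89, 48]
55 vs smaller child 17 at index 1, swap → [17, 55, 35, 30, 38, 39, 45, 49, 31, 53, 77, 89, 48]
55 vs smaller child 30 at index 3, swap → [17, 30, 35, 55, 38, 39, 45, 49, 31, 53, 77, 89, 48]
55 vs smaller child 31 at index 8, swap → [17, 30, 35, 31, 38, 39, 45, 49, 55, 53, 77, 89, 48]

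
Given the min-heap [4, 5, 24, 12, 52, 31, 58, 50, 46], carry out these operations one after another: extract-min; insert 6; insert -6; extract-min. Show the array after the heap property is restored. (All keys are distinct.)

extract-min → returns 4:
  remove root 4; move last element 46 to root → [46, 5, 24, 12, 52, 31, 58, 50]
  46 vs smaller child 5 at index 1, swap → [5, 46, 24, 12, 52, 31, 58, 50]
  46 vs smaller child 12 at index 3, swap → [5, 12, 24, 46, 52, 31, 58, 50]
insert 6:
  append 6 at index 8 → [5, 12, 24, 46, 52, 31, 58, 50, 6]
  6 < parent 46 at index 3, swap → [5, 12, 24, 6, 52, 31, 58, 50, 46]
  6 < parent 12 at index 1, swap → [5, 6, 24, 12, 52, 31, 58, 50, 46]
insert -6:
  append -6 at index 9 → [5, 6, 24, 12, 52, 31, 58, 50, 46, -6]
  -6 < parent 52 at index 4, swap → [5, 6, 24, 12, -6, 31, 58, 50, 46, 52]
  -6 < parent 6 at index 1, swap → [5, -6, 24, 12, 6, 31, 58, 50, 46, 52]
  -6 < parent 5 at index 0, swap → [-6, 5, 24, 12, 6, 31, 58, 50, 46, 52]
extract-min → returns -6:
  remove root -6; move last element 52 to root → [52, 5, 24, 12, 6, 31, 58, 50, 46]
  52 vs smaller child 5 at index 1, swap → [5, 52, 24, 12, 6, 31, 58, 50, 46]
  52 vs smaller child 6 at index 4, swap → [5, 6, 24, 12, 52, 31, 58, 50, 46]

[5, 6, 24, 12, 52, 31, 58, 50, 46]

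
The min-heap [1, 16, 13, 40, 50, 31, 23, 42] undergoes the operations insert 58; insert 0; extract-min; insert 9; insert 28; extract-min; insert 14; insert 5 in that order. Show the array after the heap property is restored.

[5, 14, 9, 40, 16, 13, 23, 42, 58, 50, 28, 31]

insert 58:
  append 58 at index 8 → [1, 16, 13, 40, 50, 31, 23, 42, 58] (no swap needed)
insert 0:
  append 0 at index 9 → [1, 16, 13, 40, 50, 31, 23, 42, 58, 0]
  0 < parent 50 at index 4, swap → [1, 16, 13, 40, 0, 31, 23, 42, 58, 50]
  0 < parent 16 at index 1, swap → [1, 0, 13, 40, 16, 31, 23, 42, 58, 50]
  0 < parent 1 at index 0, swap → [0, 1, 13, 40, 16, 31, 23, 42, 58, 50]
extract-min → returns 0:
  remove root 0; move last element 50 to root → [50, 1, 13, 40, 16, 31, 23, 42, 58]
  50 vs smaller child 1 at index 1, swap → [1, 50, 13, 40, 16, 31, 23, 42, 58]
  50 vs smaller child 16 at index 4, swap → [1, 16, 13, 40, 50, 31, 23, 42, 58]
insert 9:
  append 9 at index 9 → [1, 16, 13, 40, 50, 31, 23, 42, 58, 9]
  9 < parent 50 at index 4, swap → [1, 16, 13, 40, 9, 31, 23, 42, 58, 50]
  9 < parent 16 at index 1, swap → [1, 9, 13, 40, 16, 31, 23, 42, 58, 50]
insert 28:
  append 28 at index 10 → [1, 9, 13, 40, 16, 31, 23, 42, 58, 50, 28] (no swap needed)
extract-min → returns 1:
  remove root 1; move last element 28 to root → [28, 9, 13, 40, 16, 31, 23, 42, 58, 50]
  28 vs smaller child 9 at index 1, swap → [9, 28, 13, 40, 16, 31, 23, 42, 58, 50]
  28 vs smaller child 16 at index 4, swap → [9, 16, 13, 40, 28, 31, 23, 42, 58, 50]
insert 14:
  append 14 at index 10 → [9, 16, 13, 40, 28, 31, 23, 42, 58, 50, 14]
  14 < parent 28 at index 4, swap → [9, 16, 13, 40, 14, 31, 23, 42, 58, 50, 28]
  14 < parent 16 at index 1, swap → [9, 14, 13, 40, 16, 31, 23, 42, 58, 50, 28]
insert 5:
  append 5 at index 11 → [9, 14, 13, 40, 16, 31, 23, 42, 58, 50, 28, 5]
  5 < parent 31 at index 5, swap → [9, 14, 13, 40, 16, 5, 23, 42, 58, 50, 28, 31]
  5 < parent 13 at index 2, swap → [9, 14, 5, 40, 16, 13, 23, 42, 58, 50, 28, 31]
  5 < parent 9 at index 0, swap → [5, 14, 9, 40, 16, 13, 23, 42, 58, 50, 28, 31]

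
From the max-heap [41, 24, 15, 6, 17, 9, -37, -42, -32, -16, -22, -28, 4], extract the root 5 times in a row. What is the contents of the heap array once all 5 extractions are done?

[6, 4, -16, -28, -32, -22, -37, -42]

extract-max #1 returns 41:
  remove root 41; move last element 4 to root → [4, 24, 15, 6, 17, 9, -37, -42, -32, -16, -22, -28]
  4 vs larger child 24 at index 1, swap → [24, 4, 15, 6, 17, 9, -37, -42, -32, -16, -22, -28]
  4 vs larger child 17 at index 4, swap → [24, 17, 15, 6, 4, 9, -37, -42, -32, -16, -22, -28]
extract-max #2 returns 24:
  remove root 24; move last element -28 to root → [-28, 17, 15, 6, 4, 9, -37, -42, -32, -16, -22]
  -28 vs larger child 17 at index 1, swap → [17, -28, 15, 6, 4, 9, -37, -42, -32, -16, -22]
  -28 vs larger child 6 at index 3, swap → [17, 6, 15, -28, 4, 9, -37, -42, -32, -16, -22]
extract-max #3 returns 17:
  remove root 17; move last element -22 to root → [-22, 6, 15, -28, 4, 9, -37, -42, -32, -16]
  -22 vs larger child 15 at index 2, swap → [15, 6, -22, -28, 4, 9, -37, -42, -32, -16]
  -22 vs larger child 9 at index 5, swap → [15, 6, 9, -28, 4, -22, -37, -42, -32, -16]
extract-max #4 returns 15:
  remove root 15; move last element -16 to root → [-16, 6, 9, -28, 4, -22, -37, -42, -32]
  -16 vs larger child 9 at index 2, swap → [9, 6, -16, -28, 4, -22, -37, -42, -32]
extract-max #5 returns 9:
  remove root 9; move last element -32 to root → [-32, 6, -16, -28, 4, -22, -37, -42]
  -32 vs larger child 6 at index 1, swap → [6, -32, -16, -28, 4, -22, -37, -42]
  -32 vs larger child 4 at index 4, swap → [6, 4, -16, -28, -32, -22, -37, -42]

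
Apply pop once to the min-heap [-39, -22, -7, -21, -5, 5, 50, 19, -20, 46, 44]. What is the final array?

remove root -39; move last element 44 to root → [44, -22, -7, -21, -5, 5, 50, 19, -20, 46]
44 vs smaller child -22 at index 1, swap → [-22, 44, -7, -21, -5, 5, 50, 19, -20, 46]
44 vs smaller child -21 at index 3, swap → [-22, -21, -7, 44, -5, 5, 50, 19, -20, 46]
44 vs smaller child -20 at index 8, swap → [-22, -21, -7, -20, -5, 5, 50, 19, 44, 46]

[-22, -21, -7, -20, -5, 5, 50, 19, 44, 46]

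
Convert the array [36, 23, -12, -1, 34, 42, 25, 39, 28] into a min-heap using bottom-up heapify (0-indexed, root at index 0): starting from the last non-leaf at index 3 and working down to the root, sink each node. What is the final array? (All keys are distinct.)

sift down from index 3: already satisfies heap property
sift down from index 2: already satisfies heap property
sift down from index 1:
  23 vs smaller child -1 at index 3, swap → [36, -1, -12, 23, 34, 42, 25, 39, 28]
sift down from index 0:
  36 vs smaller child -12 at index 2, swap → [-12, -1, 36, 23, 34, 42, 25, 39, 28]
  36 vs smaller child 25 at index 6, swap → [-12, -1, 25, 23, 34, 42, 36, 39, 28]

[-12, -1, 25, 23, 34, 42, 36, 39, 28]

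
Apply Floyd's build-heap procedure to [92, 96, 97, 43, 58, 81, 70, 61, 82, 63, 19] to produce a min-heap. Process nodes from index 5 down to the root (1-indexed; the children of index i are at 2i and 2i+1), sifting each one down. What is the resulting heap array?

sift down from index 5:
  58 vs smaller child 19 at index 11, swap → [92, 96, 97, 43, 19, 81, 70, 61, 82, 63, 58]
sift down from index 4: already satisfies heap property
sift down from index 3:
  97 vs smaller child 70 at index 7, swap → [92, 96, 70, 43, 19, 81, 97, 61, 82, 63, 58]
sift down from index 2:
  96 vs smaller child 19 at index 5, swap → [92, 19, 70, 43, 96, 81, 97, 61, 82, 63, 58]
  96 vs smaller child 58 at index 11, swap → [92, 19, 70, 43, 58, 81, 97, 61, 82, 63, 96]
sift down from index 1:
  92 vs smaller child 19 at index 2, swap → [19, 92, 70, 43, 58, 81, 97, 61, 82, 63, 96]
  92 vs smaller child 43 at index 4, swap → [19, 43, 70, 92, 58, 81, 97, 61, 82, 63, 96]
  92 vs smaller child 61 at index 8, swap → [19, 43, 70, 61, 58, 81, 97, 92, 82, 63, 96]

[19, 43, 70, 61, 58, 81, 97, 92, 82, 63, 96]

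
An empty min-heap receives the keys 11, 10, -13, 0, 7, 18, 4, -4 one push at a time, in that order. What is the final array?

Insert 11:
  append 11 at index 0 → [11] (no swap needed)
Insert 10:
  append 10 at index 1 → [11, 10]
  10 < parent 11 at index 0, swap → [10, 11]
Insert -13:
  append -13 at index 2 → [10, 11, -13]
  -13 < parent 10 at index 0, swap → [-13, 11, 10]
Insert 0:
  append 0 at index 3 → [-13, 11, 10, 0]
  0 < parent 11 at index 1, swap → [-13, 0, 10, 11]
Insert 7:
  append 7 at index 4 → [-13, 0, 10, 11, 7] (no swap needed)
Insert 18:
  append 18 at index 5 → [-13, 0, 10, 11, 7, 18] (no swap needed)
Insert 4:
  append 4 at index 6 → [-13, 0, 10, 11, 7, 18, 4]
  4 < parent 10 at index 2, swap → [-13, 0, 4, 11, 7, 18, 10]
Insert -4:
  append -4 at index 7 → [-13, 0, 4, 11, 7, 18, 10, -4]
  -4 < parent 11 at index 3, swap → [-13, 0, 4, -4, 7, 18, 10, 11]
  -4 < parent 0 at index 1, swap → [-13, -4, 4, 0, 7, 18, 10, 11]

[-13, -4, 4, 0, 7, 18, 10, 11]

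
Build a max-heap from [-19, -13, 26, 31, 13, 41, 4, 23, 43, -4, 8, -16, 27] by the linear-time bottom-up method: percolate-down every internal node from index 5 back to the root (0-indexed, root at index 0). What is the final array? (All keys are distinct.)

[43, 31, 41, 23, 13, 27, 4, -19, -13, -4, 8, -16, 26]

sift down from index 5: already satisfies heap property
sift down from index 4: already satisfies heap property
sift down from index 3:
  31 vs larger child 43 at index 8, swap → [-19, -13, 26, 43, 13, 41, 4, 23, 31, -4, 8, -16, 27]
sift down from index 2:
  26 vs larger child 41 at index 5, swap → [-19, -13, 41, 43, 13, 26, 4, 23, 31, -4, 8, -16, 27]
  26 vs larger child 27 at index 12, swap → [-19, -13, 41, 43, 13, 27, 4, 23, 31, -4, 8, -16, 26]
sift down from index 1:
  -13 vs larger child 43 at index 3, swap → [-19, 43, 41, -13, 13, 27, 4, 23, 31, -4, 8, -16, 26]
  -13 vs larger child 31 at index 8, swap → [-19, 43, 41, 31, 13, 27, 4, 23, -13, -4, 8, -16, 26]
sift down from index 0:
  -19 vs larger child 43 at index 1, swap → [43, -19, 41, 31, 13, 27, 4, 23, -13, -4, 8, -16, 26]
  -19 vs larger child 31 at index 3, swap → [43, 31, 41, -19, 13, 27, 4, 23, -13, -4, 8, -16, 26]
  -19 vs larger child 23 at index 7, swap → [43, 31, 41, 23, 13, 27, 4, -19, -13, -4, 8, -16, 26]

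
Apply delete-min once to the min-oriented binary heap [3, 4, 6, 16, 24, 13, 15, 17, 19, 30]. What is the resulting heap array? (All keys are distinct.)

[4, 16, 6, 17, 24, 13, 15, 30, 19]

remove root 3; move last element 30 to root → [30, 4, 6, 16, 24, 13, 15, 17, 19]
30 vs smaller child 4 at index 1, swap → [4, 30, 6, 16, 24, 13, 15, 17, 19]
30 vs smaller child 16 at index 3, swap → [4, 16, 6, 30, 24, 13, 15, 17, 19]
30 vs smaller child 17 at index 7, swap → [4, 16, 6, 17, 24, 13, 15, 30, 19]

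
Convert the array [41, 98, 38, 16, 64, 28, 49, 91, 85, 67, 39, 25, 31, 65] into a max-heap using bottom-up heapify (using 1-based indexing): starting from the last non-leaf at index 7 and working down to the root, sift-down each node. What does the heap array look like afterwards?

sift down from index 7:
  49 vs only child 65 at index 14, swap → [41, 98, 38, 16, 64, 28, 65, 91, 85, 67, 39, 25, 31, 49]
sift down from index 6:
  28 vs larger child 31 at index 13, swap → [41, 98, 38, 16, 64, 31, 65, 91, 85, 67, 39, 25, 28, 49]
sift down from index 5:
  64 vs larger child 67 at index 10, swap → [41, 98, 38, 16, 67, 31, 65, 91, 85, 64, 39, 25, 28, 49]
sift down from index 4:
  16 vs larger child 91 at index 8, swap → [41, 98, 38, 91, 67, 31, 65, 16, 85, 64, 39, 25, 28, 49]
sift down from index 3:
  38 vs larger child 65 at index 7, swap → [41, 98, 65, 91, 67, 31, 38, 16, 85, 64, 39, 25, 28, 49]
  38 vs only child 49 at index 14, swap → [41, 98, 65, 91, 67, 31, 49, 16, 85, 64, 39, 25, 28, 38]
sift down from index 2: already satisfies heap property
sift down from index 1:
  41 vs larger child 98 at index 2, swap → [98, 41, 65, 91, 67, 31, 49, 16, 85, 64, 39, 25, 28, 38]
  41 vs larger child 91 at index 4, swap → [98, 91, 65, 41, 67, 31, 49, 16, 85, 64, 39, 25, 28, 38]
  41 vs larger child 85 at index 9, swap → [98, 91, 65, 85, 67, 31, 49, 16, 41, 64, 39, 25, 28, 38]

[98, 91, 65, 85, 67, 31, 49, 16, 41, 64, 39, 25, 28, 38]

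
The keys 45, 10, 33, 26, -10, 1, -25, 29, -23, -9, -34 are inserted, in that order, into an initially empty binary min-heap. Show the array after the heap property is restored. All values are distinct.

[-34, -25, -10, 10, -23, 33, 1, 45, 29, 26, -9]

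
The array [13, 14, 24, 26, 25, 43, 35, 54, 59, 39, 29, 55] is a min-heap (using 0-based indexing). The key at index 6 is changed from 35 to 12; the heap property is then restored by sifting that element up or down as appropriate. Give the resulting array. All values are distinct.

[12, 14, 13, 26, 25, 43, 24, 54, 59, 39, 29, 55]

set index 6 from 35 to 12 → [13, 14, 24, 26, 25, 43, 12, 54, 59, 39, 29, 55]
12 < parent 24 at index 2, swap → [13, 14, 12, 26, 25, 43, 24, 54, 59, 39, 29, 55]
12 < parent 13 at index 0, swap → [12, 14, 13, 26, 25, 43, 24, 54, 59, 39, 29, 55]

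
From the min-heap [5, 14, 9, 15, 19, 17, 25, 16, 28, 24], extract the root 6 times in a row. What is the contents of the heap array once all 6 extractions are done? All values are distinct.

[19, 25, 24, 28]

extract-min #1 returns 5:
  remove root 5; move last element 24 to root → [24, 14, 9, 15, 19, 17, 25, 16, 28]
  24 vs smaller child 9 at index 2, swap → [9, 14, 24, 15, 19, 17, 25, 16, 28]
  24 vs smaller child 17 at index 5, swap → [9, 14, 17, 15, 19, 24, 25, 16, 28]
extract-min #2 returns 9:
  remove root 9; move last element 28 to root → [28, 14, 17, 15, 19, 24, 25, 16]
  28 vs smaller child 14 at index 1, swap → [14, 28, 17, 15, 19, 24, 25, 16]
  28 vs smaller child 15 at index 3, swap → [14, 15, 17, 28, 19, 24, 25, 16]
  28 vs only child 16 at index 7, swap → [14, 15, 17, 16, 19, 24, 25, 28]
extract-min #3 returns 14:
  remove root 14; move last element 28 to root → [28, 15, 17, 16, 19, 24, 25]
  28 vs smaller child 15 at index 1, swap → [15, 28, 17, 16, 19, 24, 25]
  28 vs smaller child 16 at index 3, swap → [15, 16, 17, 28, 19, 24, 25]
extract-min #4 returns 15:
  remove root 15; move last element 25 to root → [25, 16, 17, 28, 19, 24]
  25 vs smaller child 16 at index 1, swap → [16, 25, 17, 28, 19, 24]
  25 vs smaller child 19 at index 4, swap → [16, 19, 17, 28, 25, 24]
extract-min #5 returns 16:
  remove root 16; move last element 24 to root → [24, 19, 17, 28, 25]
  24 vs smaller child 17 at index 2, swap → [17, 19, 24, 28, 25]
extract-min #6 returns 17:
  remove root 17; move last element 25 to root → [25, 19, 24, 28]
  25 vs smaller child 19 at index 1, swap → [19, 25, 24, 28]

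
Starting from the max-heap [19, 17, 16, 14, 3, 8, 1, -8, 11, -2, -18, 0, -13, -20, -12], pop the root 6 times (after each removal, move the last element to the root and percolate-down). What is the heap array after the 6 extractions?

extract-max #1 returns 19:
  remove root 19; move last element -12 to root → [-12, 17, 16, 14, 3, 8, 1, -8, 11, -2, -18, 0, -13, -20]
  -12 vs larger child 17 at index 1, swap → [17, -12, 16, 14, 3, 8, 1, -8, 11, -2, -18, 0, -13, -20]
  -12 vs larger child 14 at index 3, swap → [17, 14, 16, -12, 3, 8, 1, -8, 11, -2, -18, 0, -13, -20]
  -12 vs larger child 11 at index 8, swap → [17, 14, 16, 11, 3, 8, 1, -8, -12, -2, -18, 0, -13, -20]
extract-max #2 returns 17:
  remove root 17; move last element -20 to root → [-20, 14, 16, 11, 3, 8, 1, -8, -12, -2, -18, 0, -13]
  -20 vs larger child 16 at index 2, swap → [16, 14, -20, 11, 3, 8, 1, -8, -12, -2, -18, 0, -13]
  -20 vs larger child 8 at index 5, swap → [16, 14, 8, 11, 3, -20, 1, -8, -12, -2, -18, 0, -13]
  -20 vs larger child 0 at index 11, swap → [16, 14, 8, 11, 3, 0, 1, -8, -12, -2, -18, -20, -13]
extract-max #3 returns 16:
  remove root 16; move last element -13 to root → [-13, 14, 8, 11, 3, 0, 1, -8, -12, -2, -18, -20]
  -13 vs larger child 14 at index 1, swap → [14, -13, 8, 11, 3, 0, 1, -8, -12, -2, -18, -20]
  -13 vs larger child 11 at index 3, swap → [14, 11, 8, -13, 3, 0, 1, -8, -12, -2, -18, -20]
  -13 vs larger child -8 at index 7, swap → [14, 11, 8, -8, 3, 0, 1, -13, -12, -2, -18, -20]
extract-max #4 returns 14:
  remove root 14; move last element -20 to root → [-20, 11, 8, -8, 3, 0, 1, -13, -12, -2, -18]
  -20 vs larger child 11 at index 1, swap → [11, -20, 8, -8, 3, 0, 1, -13, -12, -2, -18]
  -20 vs larger child 3 at index 4, swap → [11, 3, 8, -8, -20, 0, 1, -13, -12, -2, -18]
  -20 vs larger child -2 at index 9, swap → [11, 3, 8, -8, -2, 0, 1, -13, -12, -20, -18]
extract-max #5 returns 11:
  remove root 11; move last element -18 to root → [-18, 3, 8, -8, -2, 0, 1, -13, -12, -20]
  -18 vs larger child 8 at index 2, swap → [8, 3, -18, -8, -2, 0, 1, -13, -12, -20]
  -18 vs larger child 1 at index 6, swap → [8, 3, 1, -8, -2, 0, -18, -13, -12, -20]
extract-max #6 returns 8:
  remove root 8; move last element -20 to root → [-20, 3, 1, -8, -2, 0, -18, -13, -12]
  -20 vs larger child 3 at index 1, swap → [3, -20, 1, -8, -2, 0, -18, -13, -12]
  -20 vs larger child -2 at index 4, swap → [3, -2, 1, -8, -20, 0, -18, -13, -12]

[3, -2, 1, -8, -20, 0, -18, -13, -12]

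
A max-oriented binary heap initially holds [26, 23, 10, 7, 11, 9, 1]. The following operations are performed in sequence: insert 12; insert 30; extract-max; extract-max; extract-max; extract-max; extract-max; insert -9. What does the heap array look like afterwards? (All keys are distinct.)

insert 12:
  append 12 at index 7 → [26, 23, 10, 7, 11, 9, 1, 12]
  12 > parent 7 at index 3, swap → [26, 23, 10, 12, 11, 9, 1, 7]
insert 30:
  append 30 at index 8 → [26, 23, 10, 12, 11, 9, 1, 7, 30]
  30 > parent 12 at index 3, swap → [26, 23, 10, 30, 11, 9, 1, 7, 12]
  30 > parent 23 at index 1, swap → [26, 30, 10, 23, 11, 9, 1, 7, 12]
  30 > parent 26 at index 0, swap → [30, 26, 10, 23, 11, 9, 1, 7, 12]
extract-max → returns 30:
  remove root 30; move last element 12 to root → [12, 26, 10, 23, 11, 9, 1, 7]
  12 vs larger child 26 at index 1, swap → [26, 12, 10, 23, 11, 9, 1, 7]
  12 vs larger child 23 at index 3, swap → [26, 23, 10, 12, 11, 9, 1, 7]
extract-max → returns 26:
  remove root 26; move last element 7 to root → [7, 23, 10, 12, 11, 9, 1]
  7 vs larger child 23 at index 1, swap → [23, 7, 10, 12, 11, 9, 1]
  7 vs larger child 12 at index 3, swap → [23, 12, 10, 7, 11, 9, 1]
extract-max → returns 23:
  remove root 23; move last element 1 to root → [1, 12, 10, 7, 11, 9]
  1 vs larger child 12 at index 1, swap → [12, 1, 10, 7, 11, 9]
  1 vs larger child 11 at index 4, swap → [12, 11, 10, 7, 1, 9]
extract-max → returns 12:
  remove root 12; move last element 9 to root → [9, 11, 10, 7, 1]
  9 vs larger child 11 at index 1, swap → [11, 9, 10, 7, 1]
extract-max → returns 11:
  remove root 11; move last element 1 to root → [1, 9, 10, 7]
  1 vs larger child 10 at index 2, swap → [10, 9, 1, 7]
insert -9:
  append -9 at index 4 → [10, 9, 1, 7, -9] (no swap needed)

[10, 9, 1, 7, -9]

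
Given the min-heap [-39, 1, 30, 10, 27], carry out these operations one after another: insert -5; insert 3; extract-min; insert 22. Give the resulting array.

insert -5:
  append -5 at index 5 → [-39, 1, 30, 10, 27, -5]
  -5 < parent 30 at index 2, swap → [-39, 1, -5, 10, 27, 30]
insert 3:
  append 3 at index 6 → [-39, 1, -5, 10, 27, 30, 3] (no swap needed)
extract-min → returns -39:
  remove root -39; move last element 3 to root → [3, 1, -5, 10, 27, 30]
  3 vs smaller child -5 at index 2, swap → [-5, 1, 3, 10, 27, 30]
insert 22:
  append 22 at index 6 → [-5, 1, 3, 10, 27, 30, 22] (no swap needed)

[-5, 1, 3, 10, 27, 30, 22]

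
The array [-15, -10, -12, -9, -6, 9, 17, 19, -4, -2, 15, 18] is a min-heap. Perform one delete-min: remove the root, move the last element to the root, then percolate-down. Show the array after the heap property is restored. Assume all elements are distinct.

remove root -15; move last element 18 to root → [18, -10, -12, -9, -6, 9, 17, 19, -4, -2, 15]
18 vs smaller child -12 at index 2, swap → [-12, -10, 18, -9, -6, 9, 17, 19, -4, -2, 15]
18 vs smaller child 9 at index 5, swap → [-12, -10, 9, -9, -6, 18, 17, 19, -4, -2, 15]

[-12, -10, 9, -9, -6, 18, 17, 19, -4, -2, 15]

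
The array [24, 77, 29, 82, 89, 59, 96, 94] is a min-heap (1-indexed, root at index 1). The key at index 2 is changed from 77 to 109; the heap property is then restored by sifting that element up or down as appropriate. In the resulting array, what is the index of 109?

8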